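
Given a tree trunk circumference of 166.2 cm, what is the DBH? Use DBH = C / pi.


DBH = C / pi = 166.2 / 3.141593 = 52.9031 ≈ 52.90 cm

52.90 cm


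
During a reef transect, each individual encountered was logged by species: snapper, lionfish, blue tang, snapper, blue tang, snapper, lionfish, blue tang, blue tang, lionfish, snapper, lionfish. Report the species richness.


Total individuals logged = 12
Distinct species (count of individuals): snapper (4), lionfish (4), blue tang (4)
Species richness = number of distinct species = 3

3


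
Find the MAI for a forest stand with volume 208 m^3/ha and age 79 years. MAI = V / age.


MAI = 208 / 79 = 2.6329 ≈ 2.63 m^3/ha/yr

2.63 m^3/ha/yr


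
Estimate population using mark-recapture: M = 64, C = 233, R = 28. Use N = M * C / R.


N = M * C / R = 64 * 233 / 28 = 14912 / 28 = 532.57 ≈ 533

533 individuals


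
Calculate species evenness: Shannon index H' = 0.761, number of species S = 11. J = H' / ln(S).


ln(11) = 2.39790
J = H' / ln(S) = 0.761 / 2.39790 = 0.317361 ≈ 0.3174

0.3174


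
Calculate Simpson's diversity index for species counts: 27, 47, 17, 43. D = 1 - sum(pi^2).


Total N = 27 + 47 + 17 + 43 = 134
Per-species terms:
  p = 27/134 = 0.201493; p^2 = 0.201493^2 = 0.040599
  p = 47/134 = 0.350746; p^2 = 0.350746^2 = 0.123023
  p = 17/134 = 0.126866; p^2 = 0.126866^2 = 0.016095
  p = 43/134 = 0.320896; p^2 = 0.320896^2 = 0.102974
sum(p^2) = 0.040599 + 0.123023 + 0.016095 + 0.102974 = 0.282691
D = 1 - 0.282691 = 0.717309 ≈ 0.7173

0.7173


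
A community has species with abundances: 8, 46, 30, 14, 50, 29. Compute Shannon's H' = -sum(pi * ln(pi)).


Total N = 8 + 46 + 30 + 14 + 50 + 29 = 177
Per-species terms:
  p = 8/177 = 0.045198; ln(p) = -3.096702; p*ln(p) = 0.045198 * (-3.096702) = -0.139965
  p = 46/177 = 0.259887; ln(p) = -1.347508; p*ln(p) = 0.259887 * (-1.347508) = -0.350200
  p = 30/177 = 0.169492; ln(p) = -1.774950; p*ln(p) = 0.169492 * (-1.774950) = -0.300840
  p = 14/177 = 0.079096; ln(p) = -2.537093; p*ln(p) = 0.079096 * (-2.537093) = -0.200674
  p = 50/177 = 0.282486; ln(p) = -1.264126; p*ln(p) = 0.282486 * (-1.264126) = -0.357098
  p = 29/177 = 0.163842; ln(p) = -1.808853; p*ln(p) = 0.163842 * (-1.808853) = -0.296366
sum(p*ln(p)) = (-0.139965) + (-0.350200) + (-0.300840) + (-0.200674) + (-0.357098) + (-0.296366) = -1.645143
H' = -(-1.645143) = 1.645143 ≈ 1.6451

1.6451


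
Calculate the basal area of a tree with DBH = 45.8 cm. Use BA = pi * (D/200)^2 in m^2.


D/200 = 45.8/200 = 0.229 m
(D/200)^2 = 0.229^2 = 0.052441
BA = 3.141593 * 0.052441 = 0.164748 ≈ 0.1647 m^2

0.1647 m^2


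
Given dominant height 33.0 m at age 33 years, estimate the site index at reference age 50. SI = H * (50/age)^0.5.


50/33 = 1.51515
(1.51515)^0.5 = 1.23091
SI = 33.0 * 1.23091 = 40.6200 ≈ 40.6 m

40.6 m


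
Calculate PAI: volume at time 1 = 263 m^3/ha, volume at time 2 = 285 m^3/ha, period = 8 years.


PAI = (V2 - V1) / period = (285 - 263) / 8 = 22 / 8 = 2.75 m^3/ha/yr

2.75 m^3/ha/yr


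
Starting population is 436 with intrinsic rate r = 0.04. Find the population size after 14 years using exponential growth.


r*t = 0.04 * 14 = 0.56
exp(0.56) = 1.75067
N = 436 * 1.75067 = 763.292 ≈ 763

763


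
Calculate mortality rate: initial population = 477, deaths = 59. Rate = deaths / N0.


Mortality rate = 59 / 477 = 0.123690 ≈ 0.1237

0.1237


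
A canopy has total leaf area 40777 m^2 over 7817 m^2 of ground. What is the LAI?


LAI = 40777 / 7817 = 5.2165 ≈ 5.22

5.22


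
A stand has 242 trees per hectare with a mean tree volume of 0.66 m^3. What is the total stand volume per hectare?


V_stand = 242 * 0.66 = 159.72 ≈ 159.7 m^3/ha

159.7 m^3/ha


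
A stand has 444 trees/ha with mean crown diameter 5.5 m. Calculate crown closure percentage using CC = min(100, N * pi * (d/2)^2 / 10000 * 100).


(d/2)^2 = (5.5/2)^2 = 2.75^2 = 7.5625
Crown area = 3.141593 * 7.5625 = 23.7583 m^2
N * area / 10000 * 100 = 444 * 23.7583 / 10000 * 100 = 105.487
CC = min(100, 105.487) = 100%

100%


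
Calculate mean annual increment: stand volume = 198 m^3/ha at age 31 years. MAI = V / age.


MAI = 198 / 31 = 6.3871 ≈ 6.39 m^3/ha/yr

6.39 m^3/ha/yr


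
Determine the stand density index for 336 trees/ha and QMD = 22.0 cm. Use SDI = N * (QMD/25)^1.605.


QMD/25 = 22.0/25 = 0.88
(0.88)^1.605 = exp(1.605 * ln(0.88)) = exp(1.605 * (-0.127833)) = exp(-0.205172) = 0.814507
SDI = 336 * 0.814507 = 273.674 ≈ 274

274


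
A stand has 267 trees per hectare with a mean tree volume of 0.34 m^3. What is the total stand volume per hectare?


V_stand = 267 * 0.34 = 90.78 ≈ 90.8 m^3/ha

90.8 m^3/ha


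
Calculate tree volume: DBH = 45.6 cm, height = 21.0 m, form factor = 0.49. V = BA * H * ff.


(D/200)^2 = (45.6/200)^2 = 0.228^2 = 0.051984
BA = 3.141593 * 0.051984 = 0.163313 m^2
V = 0.163313 * 21.0 * 0.49 = 1.68049 ≈ 1.680 m^3

1.680 m^3


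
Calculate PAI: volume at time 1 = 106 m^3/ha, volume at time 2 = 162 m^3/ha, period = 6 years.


PAI = (V2 - V1) / period = (162 - 106) / 6 = 56 / 6 = 9.3333 ≈ 9.33 m^3/ha/yr

9.33 m^3/ha/yr


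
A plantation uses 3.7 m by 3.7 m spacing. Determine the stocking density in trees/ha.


N = 10000 / 3.7^2 = 10000 / 13.69 = 730.460 ≈ 730 trees/ha

730 trees/ha


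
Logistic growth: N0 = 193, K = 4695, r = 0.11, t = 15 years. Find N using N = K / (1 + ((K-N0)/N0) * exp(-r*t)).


(K - N0)/N0 = (4695 - 193)/193 = 4502/193 = 23.3264
r*t = 0.11 * 15 = 1.65; exp(-1.65) = 0.192050
23.3264 * 0.192050 = 4.47984
1 + 4.47984 = 5.47984
N = 4695 / 5.47984 = 856.777 ≈ 857

857


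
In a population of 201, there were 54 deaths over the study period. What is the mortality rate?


Mortality rate = 54 / 201 = 0.268657 ≈ 0.2687

0.2687


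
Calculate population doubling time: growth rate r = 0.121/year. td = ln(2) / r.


td = ln(2) / 0.121 = 0.693147 / 0.121 = 5.72849 ≈ 5.7 years

5.7 years


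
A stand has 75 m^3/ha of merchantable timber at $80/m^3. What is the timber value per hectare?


Value = 75 * 80 = $6000/ha

$6000/ha


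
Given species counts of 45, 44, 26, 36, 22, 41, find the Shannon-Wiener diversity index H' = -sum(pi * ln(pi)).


Total N = 45 + 44 + 26 + 36 + 22 + 41 = 214
Per-species terms:
  p = 45/214 = 0.210280; ln(p) = -1.559315; p*ln(p) = 0.210280 * (-1.559315) = -0.327893
  p = 44/214 = 0.205607; ln(p) = -1.581789; p*ln(p) = 0.205607 * (-1.581789) = -0.325227
  p = 26/214 = 0.121495; ln(p) = -2.107882; p*ln(p) = 0.121495 * (-2.107882) = -0.256097
  p = 36/214 = 0.168224; ln(p) = -1.782459; p*ln(p) = 0.168224 * (-1.782459) = -0.299852
  p = 22/214 = 0.102804; ln(p) = -2.274931; p*ln(p) = 0.102804 * (-2.274931) = -0.233872
  p = 41/214 = 0.191589; ln(p) = -1.652403; p*ln(p) = 0.191589 * (-1.652403) = -0.316582
sum(p*ln(p)) = (-0.327893) + (-0.325227) + (-0.256097) + (-0.299852) + (-0.233872) + (-0.316582) = -1.759523
H' = -(-1.759523) = 1.759523 ≈ 1.7595

1.7595


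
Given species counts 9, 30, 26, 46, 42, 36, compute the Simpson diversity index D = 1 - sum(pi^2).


Total N = 9 + 30 + 26 + 46 + 42 + 36 = 189
Per-species terms:
  p = 9/189 = 0.047619; p^2 = 0.047619^2 = 0.002268
  p = 30/189 = 0.158730; p^2 = 0.158730^2 = 0.025195
  p = 26/189 = 0.137566; p^2 = 0.137566^2 = 0.018924
  p = 46/189 = 0.243386; p^2 = 0.243386^2 = 0.059237
  p = 42/189 = 0.222222; p^2 = 0.222222^2 = 0.049383
  p = 36/189 = 0.190476; p^2 = 0.190476^2 = 0.036281
sum(p^2) = 0.002268 + 0.025195 + 0.018924 + 0.059237 + 0.049383 + 0.036281 = 0.191288
D = 1 - 0.191288 = 0.808712 ≈ 0.8087

0.8087


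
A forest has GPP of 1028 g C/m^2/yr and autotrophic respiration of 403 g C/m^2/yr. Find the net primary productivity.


NPP = GPP - Ra = 1028 - 403 = 625 g C/m^2/yr

625 g C/m^2/yr


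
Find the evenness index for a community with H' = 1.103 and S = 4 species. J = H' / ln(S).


ln(4) = 1.38629
J = H' / ln(S) = 1.103 / 1.38629 = 0.795649 ≈ 0.7956

0.7956


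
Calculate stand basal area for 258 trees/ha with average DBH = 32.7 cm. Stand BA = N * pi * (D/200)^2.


(D/200)^2 = (32.7/200)^2 = 0.1635^2 = 0.02673225
Individual BA = 3.141593 * 0.02673225 = 0.0839818 m^2
Stand BA = 258 * 0.0839818 = 21.6673 ≈ 21.67 m^2/ha

21.67 m^2/ha


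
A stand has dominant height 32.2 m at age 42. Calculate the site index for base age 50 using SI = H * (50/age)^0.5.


50/42 = 1.19048
(1.19048)^0.5 = 1.09109
SI = 32.2 * 1.09109 = 35.1331 ≈ 35.1 m

35.1 m


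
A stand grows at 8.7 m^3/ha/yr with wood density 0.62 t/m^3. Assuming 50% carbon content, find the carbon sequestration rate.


C = 8.7 * 0.62 * 0.5 = 2.697 ≈ 2.70 t C/ha/yr

2.70 t C/ha/yr


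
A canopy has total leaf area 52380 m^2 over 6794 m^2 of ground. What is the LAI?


LAI = 52380 / 6794 = 7.7097 ≈ 7.71

7.71


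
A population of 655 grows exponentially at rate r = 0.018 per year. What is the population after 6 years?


r*t = 0.018 * 6 = 0.108
exp(0.108) = 1.11405
N = 655 * 1.11405 = 729.703 ≈ 730

730


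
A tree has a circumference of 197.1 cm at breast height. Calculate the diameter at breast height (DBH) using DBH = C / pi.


DBH = C / pi = 197.1 / 3.141593 = 62.7389 ≈ 62.74 cm

62.74 cm


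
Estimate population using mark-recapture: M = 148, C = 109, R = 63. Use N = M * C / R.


N = M * C / R = 148 * 109 / 63 = 16132 / 63 = 256.06 ≈ 256

256 individuals


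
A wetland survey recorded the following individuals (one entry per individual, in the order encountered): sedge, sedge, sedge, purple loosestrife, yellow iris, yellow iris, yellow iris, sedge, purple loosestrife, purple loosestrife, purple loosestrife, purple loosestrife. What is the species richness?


Total individuals logged = 12
Distinct species (count of individuals): sedge (4), purple loosestrife (5), yellow iris (3)
Species richness = number of distinct species = 3

3


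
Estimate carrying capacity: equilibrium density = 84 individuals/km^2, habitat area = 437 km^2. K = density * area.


K = 84 * 437 = 36708 individuals

36708 individuals


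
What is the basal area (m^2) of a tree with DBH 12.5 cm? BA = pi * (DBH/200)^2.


D/200 = 12.5/200 = 0.0625 m
(D/200)^2 = 0.0625^2 = 0.00390625
BA = 3.141593 * 0.00390625 = 0.0122718 ≈ 0.0123 m^2

0.0123 m^2


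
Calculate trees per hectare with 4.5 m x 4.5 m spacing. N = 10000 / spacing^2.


N = 10000 / 4.5^2 = 10000 / 20.25 = 493.827 ≈ 494 trees/ha

494 trees/ha


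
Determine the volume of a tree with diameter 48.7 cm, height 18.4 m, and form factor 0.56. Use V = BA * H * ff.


(D/200)^2 = (48.7/200)^2 = 0.2435^2 = 0.05929225
BA = 3.141593 * 0.05929225 = 0.186272 m^2
V = 0.186272 * 18.4 * 0.56 = 1.91935 ≈ 1.919 m^3

1.919 m^3


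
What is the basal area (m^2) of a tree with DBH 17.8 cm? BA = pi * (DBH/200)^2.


D/200 = 17.8/200 = 0.089 m
(D/200)^2 = 0.089^2 = 0.007921
BA = 3.141593 * 0.007921 = 0.0248846 ≈ 0.0249 m^2

0.0249 m^2


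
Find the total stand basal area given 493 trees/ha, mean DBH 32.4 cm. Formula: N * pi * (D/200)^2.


(D/200)^2 = (32.4/200)^2 = 0.162^2 = 0.026244
Individual BA = 3.141593 * 0.026244 = 0.0824480 m^2
Stand BA = 493 * 0.0824480 = 40.6469 ≈ 40.65 m^2/ha

40.65 m^2/ha


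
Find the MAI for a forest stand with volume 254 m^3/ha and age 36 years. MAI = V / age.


MAI = 254 / 36 = 7.0556 ≈ 7.06 m^3/ha/yr

7.06 m^3/ha/yr


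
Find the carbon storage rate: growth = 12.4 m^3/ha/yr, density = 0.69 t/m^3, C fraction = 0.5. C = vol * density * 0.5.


C = 12.4 * 0.69 * 0.5 = 4.278 ≈ 4.28 t C/ha/yr

4.28 t C/ha/yr


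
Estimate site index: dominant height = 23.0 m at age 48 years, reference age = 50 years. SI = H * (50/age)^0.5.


50/48 = 1.04167
(1.04167)^0.5 = 1.02062
SI = 23.0 * 1.02062 = 23.4743 ≈ 23.5 m

23.5 m


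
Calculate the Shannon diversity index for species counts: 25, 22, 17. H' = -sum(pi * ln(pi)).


Total N = 25 + 22 + 17 = 64
Per-species terms:
  p = 25/64 = 0.390625; ln(p) = -0.940007; p*ln(p) = 0.390625 * (-0.940007) = -0.367190
  p = 22/64 = 0.343750; ln(p) = -1.067841; p*ln(p) = 0.343750 * (-1.067841) = -0.367070
  p = 17/64 = 0.265625; ln(p) = -1.325670; p*ln(p) = 0.265625 * (-1.325670) = -0.352131
sum(p*ln(p)) = (-0.367190) + (-0.367070) + (-0.352131) = -1.086391
H' = -(-1.086391) = 1.086391 ≈ 1.0864

1.0864


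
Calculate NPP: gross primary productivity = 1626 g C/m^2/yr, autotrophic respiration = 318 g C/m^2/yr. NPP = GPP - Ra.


NPP = GPP - Ra = 1626 - 318 = 1308 g C/m^2/yr

1308 g C/m^2/yr


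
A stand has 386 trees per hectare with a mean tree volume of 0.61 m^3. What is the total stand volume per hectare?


V_stand = 386 * 0.61 = 235.46 ≈ 235.5 m^3/ha

235.5 m^3/ha


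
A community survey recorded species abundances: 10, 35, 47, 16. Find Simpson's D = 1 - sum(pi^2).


Total N = 10 + 35 + 47 + 16 = 108
Per-species terms:
  p = 10/108 = 0.092593; p^2 = 0.092593^2 = 0.008573
  p = 35/108 = 0.324074; p^2 = 0.324074^2 = 0.105024
  p = 47/108 = 0.435185; p^2 = 0.435185^2 = 0.189386
  p = 16/108 = 0.148148; p^2 = 0.148148^2 = 0.021948
sum(p^2) = 0.008573 + 0.105024 + 0.189386 + 0.021948 = 0.324931
D = 1 - 0.324931 = 0.675069 ≈ 0.6751

0.6751


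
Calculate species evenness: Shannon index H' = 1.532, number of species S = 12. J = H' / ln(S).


ln(12) = 2.48491
J = H' / ln(S) = 1.532 / 2.48491 = 0.616521 ≈ 0.6165

0.6165


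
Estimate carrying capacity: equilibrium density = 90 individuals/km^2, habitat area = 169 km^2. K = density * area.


K = 90 * 169 = 15210 individuals

15210 individuals


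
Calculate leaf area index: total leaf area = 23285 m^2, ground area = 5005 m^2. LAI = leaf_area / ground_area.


LAI = 23285 / 5005 = 4.6523 ≈ 4.65

4.65


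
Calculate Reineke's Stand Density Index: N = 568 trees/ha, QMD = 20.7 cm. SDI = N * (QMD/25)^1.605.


QMD/25 = 20.7/25 = 0.828
(0.828)^1.605 = exp(1.605 * ln(0.828)) = exp(1.605 * (-0.188742)) = exp(-0.302931) = 0.738650
SDI = 568 * 0.738650 = 419.553 ≈ 420

420


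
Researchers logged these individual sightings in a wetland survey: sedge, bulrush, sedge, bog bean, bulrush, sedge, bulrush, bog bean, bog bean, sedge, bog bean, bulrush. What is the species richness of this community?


Total individuals logged = 12
Distinct species (count of individuals): sedge (4), bulrush (4), bog bean (4)
Species richness = number of distinct species = 3

3


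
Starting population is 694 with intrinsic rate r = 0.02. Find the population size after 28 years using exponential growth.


r*t = 0.02 * 28 = 0.56
exp(0.56) = 1.75067
N = 694 * 1.75067 = 1214.96 ≈ 1215

1215


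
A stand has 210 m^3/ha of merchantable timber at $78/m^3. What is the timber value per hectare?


Value = 210 * 78 = $16380/ha

$16380/ha


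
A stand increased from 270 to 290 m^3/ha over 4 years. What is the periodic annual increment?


PAI = (V2 - V1) / period = (290 - 270) / 4 = 20 / 4 = 5.00 m^3/ha/yr

5.00 m^3/ha/yr


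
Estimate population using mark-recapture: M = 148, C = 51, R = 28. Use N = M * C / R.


N = M * C / R = 148 * 51 / 28 = 7548 / 28 = 269.57 ≈ 270

270 individuals


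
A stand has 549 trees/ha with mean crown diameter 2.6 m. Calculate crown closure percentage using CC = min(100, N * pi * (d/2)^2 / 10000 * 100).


(d/2)^2 = (2.6/2)^2 = 1.3^2 = 1.69
Crown area = 3.141593 * 1.69 = 5.30929 m^2
N * area / 10000 * 100 = 549 * 5.30929 / 10000 * 100 = 29.1480
CC = min(100, 29.1480) = 29.1480 ≈ 29.1%

29.1%


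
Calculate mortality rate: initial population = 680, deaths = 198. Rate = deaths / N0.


Mortality rate = 198 / 680 = 0.291176 ≈ 0.2912

0.2912


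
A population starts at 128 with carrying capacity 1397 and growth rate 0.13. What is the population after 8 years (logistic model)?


(K - N0)/N0 = (1397 - 128)/128 = 1269/128 = 9.91406
r*t = 0.13 * 8 = 1.04; exp(-1.04) = 0.353455
9.91406 * 0.353455 = 3.50417
1 + 3.50417 = 4.50417
N = 1397 / 4.50417 = 310.157 ≈ 310

310


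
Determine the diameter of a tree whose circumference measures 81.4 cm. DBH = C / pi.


DBH = C / pi = 81.4 / 3.141593 = 25.9104 ≈ 25.91 cm

25.91 cm


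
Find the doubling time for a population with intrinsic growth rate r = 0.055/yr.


td = ln(2) / 0.055 = 0.693147 / 0.055 = 12.6027 ≈ 12.6 years

12.6 years


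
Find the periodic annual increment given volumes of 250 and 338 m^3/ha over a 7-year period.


PAI = (V2 - V1) / period = (338 - 250) / 7 = 88 / 7 = 12.5714 ≈ 12.57 m^3/ha/yr

12.57 m^3/ha/yr


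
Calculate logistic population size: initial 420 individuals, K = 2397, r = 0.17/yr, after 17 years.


(K - N0)/N0 = (2397 - 420)/420 = 1977/420 = 4.70714
r*t = 0.17 * 17 = 2.89; exp(-2.89) = 0.0555762
4.70714 * 0.0555762 = 0.261605
1 + 0.261605 = 1.26161
N = 2397 / 1.26161 = 1899.95 ≈ 1900

1900


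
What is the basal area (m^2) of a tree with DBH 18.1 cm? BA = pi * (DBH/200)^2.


D/200 = 18.1/200 = 0.0905 m
(D/200)^2 = 0.0905^2 = 0.00819025
BA = 3.141593 * 0.00819025 = 0.0257304 ≈ 0.0257 m^2

0.0257 m^2


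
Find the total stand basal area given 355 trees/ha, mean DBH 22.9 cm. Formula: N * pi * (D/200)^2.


(D/200)^2 = (22.9/200)^2 = 0.1145^2 = 0.01311025
Individual BA = 3.141593 * 0.01311025 = 0.0411871 m^2
Stand BA = 355 * 0.0411871 = 14.6214 ≈ 14.62 m^2/ha

14.62 m^2/ha


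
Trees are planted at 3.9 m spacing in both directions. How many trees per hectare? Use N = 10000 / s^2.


N = 10000 / 3.9^2 = 10000 / 15.21 = 657.462 ≈ 657 trees/ha

657 trees/ha


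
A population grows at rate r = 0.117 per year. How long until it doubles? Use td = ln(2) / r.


td = ln(2) / 0.117 = 0.693147 / 0.117 = 5.92433 ≈ 5.9 years

5.9 years


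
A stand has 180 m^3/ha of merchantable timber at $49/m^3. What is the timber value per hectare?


Value = 180 * 49 = $8820/ha

$8820/ha


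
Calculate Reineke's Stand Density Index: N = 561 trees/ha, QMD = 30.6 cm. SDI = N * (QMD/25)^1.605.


QMD/25 = 30.6/25 = 1.224
(1.224)^1.605 = exp(1.605 * ln(1.224)) = exp(1.605 * 0.202124) = exp(0.324409) = 1.38321
SDI = 561 * 1.38321 = 775.981 ≈ 776

776


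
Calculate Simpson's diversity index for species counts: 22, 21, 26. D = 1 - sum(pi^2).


Total N = 22 + 21 + 26 = 69
Per-species terms:
  p = 22/69 = 0.318841; p^2 = 0.318841^2 = 0.101660
  p = 21/69 = 0.304348; p^2 = 0.304348^2 = 0.092628
  p = 26/69 = 0.376812; p^2 = 0.376812^2 = 0.141987
sum(p^2) = 0.101660 + 0.092628 + 0.141987 = 0.336275
D = 1 - 0.336275 = 0.663725 ≈ 0.6637

0.6637


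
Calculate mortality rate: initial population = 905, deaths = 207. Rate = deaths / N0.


Mortality rate = 207 / 905 = 0.228729 ≈ 0.2287

0.2287


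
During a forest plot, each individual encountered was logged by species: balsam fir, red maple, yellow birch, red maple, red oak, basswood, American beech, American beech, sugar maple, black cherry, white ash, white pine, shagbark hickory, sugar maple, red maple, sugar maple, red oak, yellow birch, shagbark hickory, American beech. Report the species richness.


Total individuals logged = 20
Distinct species (count of individuals): balsam fir (1), red maple (3), yellow birch (2), red oak (2), basswood (1), American beech (3), sugar maple (3), black cherry (1), white ash (1), white pine (1), shagbark hickory (2)
Species richness = number of distinct species = 11

11


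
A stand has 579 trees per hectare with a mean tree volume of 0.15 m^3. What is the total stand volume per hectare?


V_stand = 579 * 0.15 = 86.85 ≈ 86.9 m^3/ha

86.9 m^3/ha


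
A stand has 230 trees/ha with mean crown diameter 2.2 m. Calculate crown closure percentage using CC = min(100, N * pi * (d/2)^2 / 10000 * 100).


(d/2)^2 = (2.2/2)^2 = 1.1^2 = 1.21
Crown area = 3.141593 * 1.21 = 3.80133 m^2
N * area / 10000 * 100 = 230 * 3.80133 / 10000 * 100 = 8.74306
CC = min(100, 8.74306) = 8.74306 ≈ 8.7%

8.7%


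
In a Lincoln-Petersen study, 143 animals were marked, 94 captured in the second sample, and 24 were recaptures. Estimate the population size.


N = M * C / R = 143 * 94 / 24 = 13442 / 24 = 560.08 ≈ 560

560 individuals


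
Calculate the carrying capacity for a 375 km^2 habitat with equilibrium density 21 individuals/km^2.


K = 21 * 375 = 7875 individuals

7875 individuals


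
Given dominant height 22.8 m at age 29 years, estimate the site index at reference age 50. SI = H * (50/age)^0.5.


50/29 = 1.72414
(1.72414)^0.5 = 1.31307
SI = 22.8 * 1.31307 = 29.9380 ≈ 29.9 m

29.9 m


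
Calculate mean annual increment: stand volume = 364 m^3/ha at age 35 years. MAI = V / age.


MAI = 364 / 35 = 10.40 m^3/ha/yr

10.40 m^3/ha/yr


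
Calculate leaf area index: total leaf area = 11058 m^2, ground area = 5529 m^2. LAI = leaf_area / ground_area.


LAI = 11058 / 5529 = 2.00

2.00


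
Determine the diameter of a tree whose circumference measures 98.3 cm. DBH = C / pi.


DBH = C / pi = 98.3 / 3.141593 = 31.2899 ≈ 31.29 cm

31.29 cm


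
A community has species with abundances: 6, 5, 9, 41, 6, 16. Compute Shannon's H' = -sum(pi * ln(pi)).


Total N = 6 + 5 + 9 + 41 + 6 + 16 = 83
Per-species terms:
  p = 6/83 = 0.072289; ln(p) = -2.627083; p*ln(p) = 0.072289 * (-2.627083) = -0.189909
  p = 5/83 = 0.060241; ln(p) = -2.809402; p*ln(p) = 0.060241 * (-2.809402) = -0.169241
  p = 9/83 = 0.108434; ln(p) = -2.221614; p*ln(p) = 0.108434 * (-2.221614) = -0.240898
  p = 41/83 = 0.493976; ln(p) = -0.705268; p*ln(p) = 0.493976 * (-0.705268) = -0.348385
  p = 6/83 = 0.072289; ln(p) = -2.627083; p*ln(p) = 0.072289 * (-2.627083) = -0.189909
  p = 16/83 = 0.192771; ln(p) = -1.646252; p*ln(p) = 0.192771 * (-1.646252) = -0.317350
sum(p*ln(p)) = (-0.189909) + (-0.169241) + (-0.240898) + (-0.348385) + (-0.189909) + (-0.317350) = -1.455692
H' = -(-1.455692) = 1.455692 ≈ 1.4557

1.4557


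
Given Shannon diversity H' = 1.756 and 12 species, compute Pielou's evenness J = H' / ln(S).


ln(12) = 2.48491
J = H' / ln(S) = 1.756 / 2.48491 = 0.706665 ≈ 0.7067

0.7067


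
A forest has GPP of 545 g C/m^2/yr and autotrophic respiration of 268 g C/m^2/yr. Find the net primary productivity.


NPP = GPP - Ra = 545 - 268 = 277 g C/m^2/yr

277 g C/m^2/yr


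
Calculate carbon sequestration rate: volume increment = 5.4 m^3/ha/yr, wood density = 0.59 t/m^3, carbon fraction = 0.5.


C = 5.4 * 0.59 * 0.5 = 1.593 ≈ 1.59 t C/ha/yr

1.59 t C/ha/yr


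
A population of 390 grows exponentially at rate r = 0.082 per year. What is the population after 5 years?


r*t = 0.082 * 5 = 0.41
exp(0.41) = 1.50682
N = 390 * 1.50682 = 587.660 ≈ 588

588


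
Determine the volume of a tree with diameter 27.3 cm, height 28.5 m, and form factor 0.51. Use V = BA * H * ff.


(D/200)^2 = (27.3/200)^2 = 0.1365^2 = 0.01863225
BA = 3.141593 * 0.01863225 = 0.0585349 m^2
V = 0.0585349 * 28.5 * 0.51 = 0.850805 ≈ 0.851 m^3

0.851 m^3


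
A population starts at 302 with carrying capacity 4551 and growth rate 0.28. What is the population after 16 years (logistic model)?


(K - N0)/N0 = (4551 - 302)/302 = 4249/302 = 14.0695
r*t = 0.28 * 16 = 4.48; exp(-4.48) = 0.0113334
14.0695 * 0.0113334 = 0.159455
1 + 0.159455 = 1.15946
N = 4551 / 1.15946 = 3925.10 ≈ 3925

3925


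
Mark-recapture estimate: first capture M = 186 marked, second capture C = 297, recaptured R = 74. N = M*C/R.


N = M * C / R = 186 * 297 / 74 = 55242 / 74 = 746.51 ≈ 747

747 individuals


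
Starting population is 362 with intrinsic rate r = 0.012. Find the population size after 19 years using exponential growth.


r*t = 0.012 * 19 = 0.228
exp(0.228) = 1.25609
N = 362 * 1.25609 = 454.705 ≈ 455

455


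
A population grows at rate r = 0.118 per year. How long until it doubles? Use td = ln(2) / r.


td = ln(2) / 0.118 = 0.693147 / 0.118 = 5.87413 ≈ 5.9 years

5.9 years


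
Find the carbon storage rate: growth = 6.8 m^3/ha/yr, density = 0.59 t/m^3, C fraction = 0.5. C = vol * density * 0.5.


C = 6.8 * 0.59 * 0.5 = 2.006 ≈ 2.01 t C/ha/yr

2.01 t C/ha/yr


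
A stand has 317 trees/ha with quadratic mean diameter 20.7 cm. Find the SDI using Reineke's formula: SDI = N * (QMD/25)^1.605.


QMD/25 = 20.7/25 = 0.828
(0.828)^1.605 = exp(1.605 * ln(0.828)) = exp(1.605 * (-0.188742)) = exp(-0.302931) = 0.738650
SDI = 317 * 0.738650 = 234.152 ≈ 234

234


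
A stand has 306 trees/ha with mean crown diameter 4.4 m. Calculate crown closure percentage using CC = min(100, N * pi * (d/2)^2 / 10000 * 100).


(d/2)^2 = (4.4/2)^2 = 2.2^2 = 4.84
Crown area = 3.141593 * 4.84 = 15.2053 m^2
N * area / 10000 * 100 = 306 * 15.2053 / 10000 * 100 = 46.5282
CC = min(100, 46.5282) = 46.5282 ≈ 46.5%

46.5%


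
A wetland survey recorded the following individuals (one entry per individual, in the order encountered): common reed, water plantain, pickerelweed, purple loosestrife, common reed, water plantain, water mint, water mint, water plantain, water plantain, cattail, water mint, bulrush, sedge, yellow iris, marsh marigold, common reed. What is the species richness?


Total individuals logged = 17
Distinct species (count of individuals): common reed (3), water plantain (4), pickerelweed (1), purple loosestrife (1), water mint (3), cattail (1), bulrush (1), sedge (1), yellow iris (1), marsh marigold (1)
Species richness = number of distinct species = 10

10


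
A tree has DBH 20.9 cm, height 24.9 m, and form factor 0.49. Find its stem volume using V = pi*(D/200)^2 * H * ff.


(D/200)^2 = (20.9/200)^2 = 0.1045^2 = 0.01092025
BA = 3.141593 * 0.01092025 = 0.0343070 m^2
V = 0.0343070 * 24.9 * 0.49 = 0.418580 ≈ 0.419 m^3

0.419 m^3


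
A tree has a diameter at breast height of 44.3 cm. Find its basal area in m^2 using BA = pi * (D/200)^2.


D/200 = 44.3/200 = 0.2215 m
(D/200)^2 = 0.2215^2 = 0.04906225
BA = 3.141593 * 0.04906225 = 0.154134 ≈ 0.1541 m^2

0.1541 m^2


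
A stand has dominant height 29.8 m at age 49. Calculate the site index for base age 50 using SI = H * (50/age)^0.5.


50/49 = 1.02041
(1.02041)^0.5 = 1.01015
SI = 29.8 * 1.01015 = 30.1025 ≈ 30.1 m

30.1 m


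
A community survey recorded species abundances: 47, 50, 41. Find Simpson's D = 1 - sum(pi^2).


Total N = 47 + 50 + 41 = 138
Per-species terms:
  p = 47/138 = 0.340580; p^2 = 0.340580^2 = 0.115995
  p = 50/138 = 0.362319; p^2 = 0.362319^2 = 0.131275
  p = 41/138 = 0.297101; p^2 = 0.297101^2 = 0.088269
sum(p^2) = 0.115995 + 0.131275 + 0.088269 = 0.335539
D = 1 - 0.335539 = 0.664461 ≈ 0.6645

0.6645


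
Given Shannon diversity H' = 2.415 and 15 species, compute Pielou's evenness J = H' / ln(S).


ln(15) = 2.70805
J = H' / ln(S) = 2.415 / 2.70805 = 0.891786 ≈ 0.8918

0.8918


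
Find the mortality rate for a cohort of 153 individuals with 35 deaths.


Mortality rate = 35 / 153 = 0.228758 ≈ 0.2288

0.2288


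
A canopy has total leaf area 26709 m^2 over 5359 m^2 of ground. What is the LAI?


LAI = 26709 / 5359 = 4.9840 ≈ 4.98

4.98


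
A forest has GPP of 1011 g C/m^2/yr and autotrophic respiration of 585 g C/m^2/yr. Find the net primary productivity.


NPP = GPP - Ra = 1011 - 585 = 426 g C/m^2/yr

426 g C/m^2/yr


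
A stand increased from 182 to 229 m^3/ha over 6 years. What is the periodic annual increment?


PAI = (V2 - V1) / period = (229 - 182) / 6 = 47 / 6 = 7.8333 ≈ 7.83 m^3/ha/yr

7.83 m^3/ha/yr


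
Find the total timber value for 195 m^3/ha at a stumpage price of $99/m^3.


Value = 195 * 99 = $19305/ha

$19305/ha


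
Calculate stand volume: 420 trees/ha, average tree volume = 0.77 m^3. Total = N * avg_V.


V_stand = 420 * 0.77 = 323.4 m^3/ha

323.4 m^3/ha


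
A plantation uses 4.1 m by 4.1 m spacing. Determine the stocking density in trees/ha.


N = 10000 / 4.1^2 = 10000 / 16.81 = 594.884 ≈ 595 trees/ha

595 trees/ha


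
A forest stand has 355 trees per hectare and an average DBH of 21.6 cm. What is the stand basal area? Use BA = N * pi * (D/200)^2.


(D/200)^2 = (21.6/200)^2 = 0.108^2 = 0.011664
Individual BA = 3.141593 * 0.011664 = 0.0366435 m^2
Stand BA = 355 * 0.0366435 = 13.0084 ≈ 13.01 m^2/ha

13.01 m^2/ha


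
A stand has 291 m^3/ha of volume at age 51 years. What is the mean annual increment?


MAI = 291 / 51 = 5.7059 ≈ 5.71 m^3/ha/yr

5.71 m^3/ha/yr


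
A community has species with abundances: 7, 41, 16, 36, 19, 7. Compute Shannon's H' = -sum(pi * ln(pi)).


Total N = 7 + 41 + 16 + 36 + 19 + 7 = 126
Per-species terms:
  p = 7/126 = 0.055556; ln(p) = -2.890364; p*ln(p) = 0.055556 * (-2.890364) = -0.160577
  p = 41/126 = 0.325397; ln(p) = -1.122709; p*ln(p) = 0.325397 * (-1.122709) = -0.365326
  p = 16/126 = 0.126984; ln(p) = -2.063694; p*ln(p) = 0.126984 * (-2.063694) = -0.262056
  p = 36/126 = 0.285714; ln(p) = -1.252764; p*ln(p) = 0.285714 * (-1.252764) = -0.357932
  p = 19/126 = 0.150794; ln(p) = -1.891841; p*ln(p) = 0.150794 * (-1.891841) = -0.285278
  p = 7/126 = 0.055556; ln(p) = -2.890364; p*ln(p) = 0.055556 * (-2.890364) = -0.160577
sum(p*ln(p)) = (-0.160577) + (-0.365326) + (-0.262056) + (-0.357932) + (-0.285278) + (-0.160577) = -1.591746
H' = -(-1.591746) = 1.591746 ≈ 1.5917

1.5917


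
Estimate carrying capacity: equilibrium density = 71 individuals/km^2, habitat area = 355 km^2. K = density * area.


K = 71 * 355 = 25205 individuals

25205 individuals


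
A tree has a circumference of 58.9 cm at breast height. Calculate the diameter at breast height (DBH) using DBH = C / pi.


DBH = C / pi = 58.9 / 3.141593 = 18.7485 ≈ 18.75 cm

18.75 cm


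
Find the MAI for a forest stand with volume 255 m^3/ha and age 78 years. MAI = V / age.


MAI = 255 / 78 = 3.2692 ≈ 3.27 m^3/ha/yr

3.27 m^3/ha/yr


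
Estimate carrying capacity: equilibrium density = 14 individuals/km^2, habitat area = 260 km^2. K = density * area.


K = 14 * 260 = 3640 individuals

3640 individuals


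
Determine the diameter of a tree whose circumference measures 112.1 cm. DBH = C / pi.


DBH = C / pi = 112.1 / 3.141593 = 35.6825 ≈ 35.68 cm

35.68 cm


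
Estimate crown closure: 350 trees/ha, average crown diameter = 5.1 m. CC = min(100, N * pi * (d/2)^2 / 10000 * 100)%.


(d/2)^2 = (5.1/2)^2 = 2.55^2 = 6.5025
Crown area = 3.141593 * 6.5025 = 20.4282 m^2
N * area / 10000 * 100 = 350 * 20.4282 / 10000 * 100 = 71.4987
CC = min(100, 71.4987) = 71.4987 ≈ 71.5%

71.5%


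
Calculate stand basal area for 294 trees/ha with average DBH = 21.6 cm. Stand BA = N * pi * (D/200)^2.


(D/200)^2 = (21.6/200)^2 = 0.108^2 = 0.011664
Individual BA = 3.141593 * 0.011664 = 0.0366435 m^2
Stand BA = 294 * 0.0366435 = 10.7732 ≈ 10.77 m^2/ha

10.77 m^2/ha


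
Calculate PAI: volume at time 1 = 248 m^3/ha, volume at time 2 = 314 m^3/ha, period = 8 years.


PAI = (V2 - V1) / period = (314 - 248) / 8 = 66 / 8 = 8.25 m^3/ha/yr

8.25 m^3/ha/yr


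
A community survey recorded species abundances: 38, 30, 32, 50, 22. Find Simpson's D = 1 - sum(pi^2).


Total N = 38 + 30 + 32 + 50 + 22 = 172
Per-species terms:
  p = 38/172 = 0.220930; p^2 = 0.220930^2 = 0.048810
  p = 30/172 = 0.174419; p^2 = 0.174419^2 = 0.030422
  p = 32/172 = 0.186047; p^2 = 0.186047^2 = 0.034613
  p = 50/172 = 0.290698; p^2 = 0.290698^2 = 0.084505
  p = 22/172 = 0.127907; p^2 = 0.127907^2 = 0.016360
sum(p^2) = 0.048810 + 0.030422 + 0.034613 + 0.084505 + 0.016360 = 0.214710
D = 1 - 0.214710 = 0.785290 ≈ 0.7853

0.7853


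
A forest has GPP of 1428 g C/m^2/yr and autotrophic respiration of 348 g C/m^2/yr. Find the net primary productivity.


NPP = GPP - Ra = 1428 - 348 = 1080 g C/m^2/yr

1080 g C/m^2/yr


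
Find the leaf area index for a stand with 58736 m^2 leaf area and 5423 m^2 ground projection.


LAI = 58736 / 5423 = 10.8309 ≈ 10.83

10.83


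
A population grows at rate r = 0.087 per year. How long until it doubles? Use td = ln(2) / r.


td = ln(2) / 0.087 = 0.693147 / 0.087 = 7.96721 ≈ 8.0 years

8.0 years


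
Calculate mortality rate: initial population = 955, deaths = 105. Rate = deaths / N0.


Mortality rate = 105 / 955 = 0.109948 ≈ 0.1099

0.1099


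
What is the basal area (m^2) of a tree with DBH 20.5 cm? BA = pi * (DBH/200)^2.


D/200 = 20.5/200 = 0.1025 m
(D/200)^2 = 0.1025^2 = 0.01050625
BA = 3.141593 * 0.01050625 = 0.0330064 ≈ 0.0330 m^2

0.0330 m^2


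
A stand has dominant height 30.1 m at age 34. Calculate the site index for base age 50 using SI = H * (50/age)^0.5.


50/34 = 1.47059
(1.47059)^0.5 = 1.21268
SI = 30.1 * 1.21268 = 36.5017 ≈ 36.5 m

36.5 m


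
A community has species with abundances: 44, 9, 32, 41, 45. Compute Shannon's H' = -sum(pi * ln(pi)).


Total N = 44 + 9 + 32 + 41 + 45 = 171
Per-species terms:
  p = 44/171 = 0.257310; ln(p) = -1.357474; p*ln(p) = 0.257310 * (-1.357474) = -0.349292
  p = 9/171 = 0.052632; ln(p) = -2.944431; p*ln(p) = 0.052632 * (-2.944431) = -0.154971
  p = 32/171 = 0.187135; ln(p) = -1.675925; p*ln(p) = 0.187135 * (-1.675925) = -0.313624
  p = 41/171 = 0.239766; ln(p) = -1.428092; p*ln(p) = 0.239766 * (-1.428092) = -0.342408
  p = 45/171 = 0.263158; ln(p) = -1.335001; p*ln(p) = 0.263158 * (-1.335001) = -0.351316
sum(p*ln(p)) = (-0.349292) + (-0.154971) + (-0.313624) + (-0.342408) + (-0.351316) = -1.511611
H' = -(-1.511611) = 1.511611 ≈ 1.5116

1.5116


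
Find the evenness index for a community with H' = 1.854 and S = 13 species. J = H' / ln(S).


ln(13) = 2.56495
J = H' / ln(S) = 1.854 / 2.56495 = 0.722821 ≈ 0.7228

0.7228


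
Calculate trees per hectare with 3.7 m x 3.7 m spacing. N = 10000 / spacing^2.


N = 10000 / 3.7^2 = 10000 / 13.69 = 730.460 ≈ 730 trees/ha

730 trees/ha


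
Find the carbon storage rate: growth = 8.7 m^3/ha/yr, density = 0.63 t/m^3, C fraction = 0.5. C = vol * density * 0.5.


C = 8.7 * 0.63 * 0.5 = 2.7405 ≈ 2.74 t C/ha/yr

2.74 t C/ha/yr


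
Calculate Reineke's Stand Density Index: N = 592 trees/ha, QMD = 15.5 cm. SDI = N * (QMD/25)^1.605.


QMD/25 = 15.5/25 = 0.62
(0.62)^1.605 = exp(1.605 * ln(0.62)) = exp(1.605 * (-0.478036)) = exp(-0.767248) = 0.464289
SDI = 592 * 0.464289 = 274.859 ≈ 275

275


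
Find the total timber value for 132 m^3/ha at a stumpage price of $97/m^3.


Value = 132 * 97 = $12804/ha

$12804/ha


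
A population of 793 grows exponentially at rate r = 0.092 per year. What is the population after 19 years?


r*t = 0.092 * 19 = 1.748
exp(1.748) = 5.74310
N = 793 * 5.74310 = 4554.28 ≈ 4554

4554


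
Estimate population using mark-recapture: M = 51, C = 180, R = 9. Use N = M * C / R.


N = M * C / R = 51 * 180 / 9 = 9180 / 9 = 1020

1020 individuals


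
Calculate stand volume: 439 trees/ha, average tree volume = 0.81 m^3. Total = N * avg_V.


V_stand = 439 * 0.81 = 355.59 ≈ 355.6 m^3/ha

355.6 m^3/ha


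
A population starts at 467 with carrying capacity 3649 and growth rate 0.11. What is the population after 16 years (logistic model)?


(K - N0)/N0 = (3649 - 467)/467 = 3182/467 = 6.81370
r*t = 0.11 * 16 = 1.76; exp(-1.76) = 0.172045
6.81370 * 0.172045 = 1.17226
1 + 1.17226 = 2.17226
N = 3649 / 2.17226 = 1679.82 ≈ 1680

1680


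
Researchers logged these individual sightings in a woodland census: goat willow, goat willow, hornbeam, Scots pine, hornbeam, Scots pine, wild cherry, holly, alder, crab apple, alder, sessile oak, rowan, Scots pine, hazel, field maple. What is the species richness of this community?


Total individuals logged = 16
Distinct species (count of individuals): goat willow (2), hornbeam (2), Scots pine (3), wild cherry (1), holly (1), alder (2), crab apple (1), sessile oak (1), rowan (1), hazel (1), field maple (1)
Species richness = number of distinct species = 11

11


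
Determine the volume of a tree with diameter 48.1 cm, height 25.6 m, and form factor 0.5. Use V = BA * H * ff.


(D/200)^2 = (48.1/200)^2 = 0.2405^2 = 0.05784025
BA = 3.141593 * 0.05784025 = 0.181711 m^2
V = 0.181711 * 25.6 * 0.5 = 2.32590 ≈ 2.326 m^3

2.326 m^3


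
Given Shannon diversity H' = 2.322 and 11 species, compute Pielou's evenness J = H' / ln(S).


ln(11) = 2.39790
J = H' / ln(S) = 2.322 / 2.39790 = 0.968347 ≈ 0.9683

0.9683


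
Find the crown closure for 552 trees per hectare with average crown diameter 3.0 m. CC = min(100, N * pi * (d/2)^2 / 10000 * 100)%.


(d/2)^2 = (3.0/2)^2 = 1.5^2 = 2.25
Crown area = 3.141593 * 2.25 = 7.06858 m^2
N * area / 10000 * 100 = 552 * 7.06858 / 10000 * 100 = 39.0186
CC = min(100, 39.0186) = 39.0186 ≈ 39.0%

39.0%


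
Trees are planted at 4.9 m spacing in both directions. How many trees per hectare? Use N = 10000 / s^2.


N = 10000 / 4.9^2 = 10000 / 24.01 = 416.493 ≈ 416 trees/ha

416 trees/ha


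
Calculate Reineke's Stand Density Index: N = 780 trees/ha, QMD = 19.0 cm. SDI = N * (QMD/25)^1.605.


QMD/25 = 19.0/25 = 0.76
(0.76)^1.605 = exp(1.605 * ln(0.76)) = exp(1.605 * (-0.274437)) = exp(-0.440471) = 0.643733
SDI = 780 * 0.643733 = 502.112 ≈ 502

502


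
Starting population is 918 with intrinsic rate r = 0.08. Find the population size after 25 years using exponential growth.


r*t = 0.08 * 25 = 2
exp(2) = 7.38906
N = 918 * 7.38906 = 6783.16 ≈ 6783

6783


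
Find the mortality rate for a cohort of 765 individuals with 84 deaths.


Mortality rate = 84 / 765 = 0.109804 ≈ 0.1098

0.1098


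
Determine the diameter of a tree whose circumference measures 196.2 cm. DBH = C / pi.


DBH = C / pi = 196.2 / 3.141593 = 62.4524 ≈ 62.45 cm

62.45 cm


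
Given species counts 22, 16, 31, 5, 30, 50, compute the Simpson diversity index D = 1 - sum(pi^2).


Total N = 22 + 16 + 31 + 5 + 30 + 50 = 154
Per-species terms:
  p = 22/154 = 0.142857; p^2 = 0.142857^2 = 0.020408
  p = 16/154 = 0.103896; p^2 = 0.103896^2 = 0.010794
  p = 31/154 = 0.201299; p^2 = 0.201299^2 = 0.040521
  p = 5/154 = 0.032468; p^2 = 0.032468^2 = 0.001054
  p = 30/154 = 0.194805; p^2 = 0.194805^2 = 0.037949
  p = 50/154 = 0.324675; p^2 = 0.324675^2 = 0.105414
sum(p^2) = 0.020408 + 0.010794 + 0.040521 + 0.001054 + 0.037949 + 0.105414 = 0.216140
D = 1 - 0.216140 = 0.783860 ≈ 0.7839

0.7839


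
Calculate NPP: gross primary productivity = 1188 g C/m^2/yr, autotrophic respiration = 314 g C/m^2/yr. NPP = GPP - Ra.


NPP = GPP - Ra = 1188 - 314 = 874 g C/m^2/yr

874 g C/m^2/yr


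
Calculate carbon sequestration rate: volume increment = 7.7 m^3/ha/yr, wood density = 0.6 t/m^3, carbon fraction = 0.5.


C = 7.7 * 0.6 * 0.5 = 2.31 t C/ha/yr

2.31 t C/ha/yr


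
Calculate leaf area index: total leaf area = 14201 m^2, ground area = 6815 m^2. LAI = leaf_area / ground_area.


LAI = 14201 / 6815 = 2.0838 ≈ 2.08

2.08


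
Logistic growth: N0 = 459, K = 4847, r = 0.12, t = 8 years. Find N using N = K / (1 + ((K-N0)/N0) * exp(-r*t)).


(K - N0)/N0 = (4847 - 459)/459 = 4388/459 = 9.55991
r*t = 0.12 * 8 = 0.96; exp(-0.96) = 0.382893
9.55991 * 0.382893 = 3.66042
1 + 3.66042 = 4.66042
N = 4847 / 4.66042 = 1040.04 ≈ 1040

1040


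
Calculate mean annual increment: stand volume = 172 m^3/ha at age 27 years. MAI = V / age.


MAI = 172 / 27 = 6.3704 ≈ 6.37 m^3/ha/yr

6.37 m^3/ha/yr


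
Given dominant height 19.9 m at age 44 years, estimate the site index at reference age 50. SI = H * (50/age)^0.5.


50/44 = 1.13636
(1.13636)^0.5 = 1.06600
SI = 19.9 * 1.06600 = 21.2134 ≈ 21.2 m

21.2 m


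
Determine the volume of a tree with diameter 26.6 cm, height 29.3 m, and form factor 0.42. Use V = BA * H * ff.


(D/200)^2 = (26.6/200)^2 = 0.133^2 = 0.017689
BA = 3.141593 * 0.017689 = 0.0555716 m^2
V = 0.0555716 * 29.3 * 0.42 = 0.683864 ≈ 0.684 m^3

0.684 m^3


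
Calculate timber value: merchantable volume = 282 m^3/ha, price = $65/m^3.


Value = 282 * 65 = $18330/ha

$18330/ha


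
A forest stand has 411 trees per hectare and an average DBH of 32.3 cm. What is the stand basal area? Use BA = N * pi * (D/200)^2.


(D/200)^2 = (32.3/200)^2 = 0.1615^2 = 0.02608225
Individual BA = 3.141593 * 0.02608225 = 0.0819398 m^2
Stand BA = 411 * 0.0819398 = 33.6773 ≈ 33.68 m^2/ha

33.68 m^2/ha
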